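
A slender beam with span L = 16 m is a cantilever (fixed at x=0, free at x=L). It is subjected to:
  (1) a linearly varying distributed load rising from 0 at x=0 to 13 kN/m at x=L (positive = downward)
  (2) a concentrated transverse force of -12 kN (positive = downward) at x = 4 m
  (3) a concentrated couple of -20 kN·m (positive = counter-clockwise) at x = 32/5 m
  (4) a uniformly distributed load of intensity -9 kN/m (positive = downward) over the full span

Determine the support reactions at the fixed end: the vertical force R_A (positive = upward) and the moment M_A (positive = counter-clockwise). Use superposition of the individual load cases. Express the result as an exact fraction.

R_A = -52 kN, M_A = -212/3 kN·m

Load 1 — triangular load w₀=13 kN/m (0→w₀ over full span):
  R_A = w₀L/2 = 13·16/2 = 104 kN
  M_A = w₀L²/3 = 13·16²/3 = 3328/3 kN·m
Load 2 — point force P=-12 kN at a=4 m (b=L-a=12):
  R_A = P = (-12) = -12 kN
  M_A = Pa = (-12)·4 = -48 kN·m
Load 3 — applied couple M₀=-20 kN·m at a=32/5 m (b=L-a=48/5):
  R_A = 0 kN
  M_A = -M₀ = -(-20) = 20 kN·m
Load 4 — uniform load w=-9 kN/m over full span:
  R_A = wL = (-9)·16 = -144 kN
  M_A = wL²/2 = (-9)·16²/2 = -1152 kN·m
Superposition: R_A = -52 kN, M_A = -212/3 kN·m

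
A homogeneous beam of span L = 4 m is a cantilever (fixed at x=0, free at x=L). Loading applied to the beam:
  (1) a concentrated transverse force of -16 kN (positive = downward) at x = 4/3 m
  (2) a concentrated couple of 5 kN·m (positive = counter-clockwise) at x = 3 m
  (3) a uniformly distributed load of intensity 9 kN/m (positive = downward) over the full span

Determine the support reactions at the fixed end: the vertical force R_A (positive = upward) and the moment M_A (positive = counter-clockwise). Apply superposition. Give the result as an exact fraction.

R_A = 20 kN, M_A = 137/3 kN·m

Load 1 — point force P=-16 kN at a=4/3 m (b=L-a=8/3):
  R_A = P = (-16) = -16 kN
  M_A = Pa = (-16)·(4/3) = -64/3 kN·m
Load 2 — applied couple M₀=5 kN·m at a=3 m (b=L-a=1):
  R_A = 0 kN
  M_A = -M₀ = -5 kN·m
Load 3 — uniform load w=9 kN/m over full span:
  R_A = wL = 9·4 = 36 kN
  M_A = wL²/2 = 9·4²/2 = 72 kN·m
Superposition: R_A = 20 kN, M_A = 137/3 kN·m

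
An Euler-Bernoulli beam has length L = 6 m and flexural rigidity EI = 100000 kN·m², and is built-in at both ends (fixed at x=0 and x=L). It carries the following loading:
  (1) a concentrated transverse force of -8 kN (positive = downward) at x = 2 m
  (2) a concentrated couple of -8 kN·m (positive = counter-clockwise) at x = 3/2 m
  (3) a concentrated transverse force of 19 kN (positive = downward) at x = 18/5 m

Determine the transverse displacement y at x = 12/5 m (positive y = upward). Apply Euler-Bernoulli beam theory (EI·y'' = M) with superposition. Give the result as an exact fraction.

y(12/5) = -214587/1562500000 m

Load 1 — point force P=-8 kN at a=2 m (b=L-a=4):
  y_1 = -Pa²(L-x)²(3bL-(3b+a)(L-x))/(6L³EI)  [x>a] = -(-8)·2²·(6-(12/5))²·(3·4·6-(3·4+2)·(6-(12/5)))/(6·6³·100000) = 27/390625 m
Load 2 — applied couple M₀=-8 kN·m at a=3/2 m (b=L-a=9/2):
  y_2 = (R_Ax³/6 - M_Ax²/2 - M₀(x-a)²/2)/EI  [x>a] with R_A=-3/2, M_A=3/2 = ((-3/2)·(12/5)³/6 - (3/2)·(12/5)²/2 - (-8)·((12/5)-(3/2))²/2)/100000 = -567/12500000 m
Load 3 — point force P=19 kN at a=18/5 m (b=L-a=12/5):
  y_3 = -Pb²x²(3aL-(3a+b)x)/(6L³EI)  [x≤a] = -19·(12/5)²·(12/5)²·(3·(18/5)·6-(3·(18/5)+(12/5))·(12/5))/(6·6³·100000) = -7866/48828125 m
Superposition: y = Σ y_i = -214587/1562500000 m ≈ -0.000137 m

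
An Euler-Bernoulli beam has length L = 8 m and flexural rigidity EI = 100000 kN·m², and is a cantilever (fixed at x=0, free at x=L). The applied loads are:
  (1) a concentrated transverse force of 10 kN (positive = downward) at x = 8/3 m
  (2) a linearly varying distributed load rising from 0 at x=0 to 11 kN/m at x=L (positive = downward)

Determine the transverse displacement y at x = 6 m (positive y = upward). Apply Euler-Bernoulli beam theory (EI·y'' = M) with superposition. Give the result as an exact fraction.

Load 1 — point force P=10 kN at a=8/3 m (b=L-a=16/3):
  y_1 = -Pa²(3x-a)/(6EI)  [x>a] = -10·(8/3)²·(3·6-(8/3))/(6·100000) = -92/50625 m
Load 2 — triangular load w₀=11 kN/m (0→w₀ over full span):
  y_2 = (w₀Lx³/12-w₀L²x²/6-w₀x⁵/(120L))/EI = (11·8·6³/12-11·8²·6²/6-11·6⁵/(120·8))/100000 = -27291/1000000 m
Superposition: y = Σ y_i = -2357771/81000000 m ≈ -0.029108 m

y(6) = -2357771/81000000 m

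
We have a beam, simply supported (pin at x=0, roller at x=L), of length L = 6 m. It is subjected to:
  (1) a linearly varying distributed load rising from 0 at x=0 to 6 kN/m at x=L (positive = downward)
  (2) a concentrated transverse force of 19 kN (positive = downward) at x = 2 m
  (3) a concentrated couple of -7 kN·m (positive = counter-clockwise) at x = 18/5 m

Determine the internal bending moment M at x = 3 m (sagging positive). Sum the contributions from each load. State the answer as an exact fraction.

M(3) = 29 kN·m

Load 1 — triangular load w₀=6 kN/m (0→w₀ over full span):
  M_1 = w₀Lx/6 - w₀x³/(6L) = 6·6·3/6 - 6·3³/(6·6) = 27/2 kN·m
Load 2 — point force P=19 kN at a=2 m (b=L-a=4):
  M_2 = Pa(L-x)/L  [x>a] = 19·2·(6-3)/6 = 19 kN·m
Load 3 — applied couple M₀=-7 kN·m at a=18/5 m (b=L-a=12/5):
  M_3 = M₀x/L  [x≤a] = (-7)·3/6 = -7/2 kN·m
Superposition: M = Σ M_i = 29 kN·m ≈ 29.000000 kN·m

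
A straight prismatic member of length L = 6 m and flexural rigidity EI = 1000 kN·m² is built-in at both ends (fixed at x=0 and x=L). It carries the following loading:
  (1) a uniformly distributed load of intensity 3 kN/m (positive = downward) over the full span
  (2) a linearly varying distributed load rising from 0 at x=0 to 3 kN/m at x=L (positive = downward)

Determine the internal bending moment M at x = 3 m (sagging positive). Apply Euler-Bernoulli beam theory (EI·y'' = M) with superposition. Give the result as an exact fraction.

M(3) = 27/4 kN·m

Load 1 — uniform load w=3 kN/m over full span:
  M_1 = wLx/2 - wL²/12 - wx²/2 = 3·6·3/2 - 3·6²/12 - 3·3²/2 = 9/2 kN·m
Load 2 — triangular load w₀=3 kN/m (0→w₀ over full span):
  M_2 = 3w₀Lx/20 - w₀L²/30 - w₀x³/(6L) = 3·3·6·3/20 - 3·6²/30 - 3·3³/(6·6) = 9/4 kN·m
Superposition: M = Σ M_i = 27/4 kN·m ≈ 6.750000 kN·m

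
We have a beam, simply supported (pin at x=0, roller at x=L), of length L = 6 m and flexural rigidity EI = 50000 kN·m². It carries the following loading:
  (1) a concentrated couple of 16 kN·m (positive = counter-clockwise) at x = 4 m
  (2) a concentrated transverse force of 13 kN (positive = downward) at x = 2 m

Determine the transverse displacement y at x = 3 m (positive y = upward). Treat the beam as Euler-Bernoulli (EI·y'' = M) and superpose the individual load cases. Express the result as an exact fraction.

Load 1 — applied couple M₀=16 kN·m at a=4 m (b=L-a=2):
  y_1 = (M₀x³/(6L)+C₁x)/EI  [x≤a] with C₁=M₀(3b²-L²)/(6L)=-32/3 = (16·3³/(6·6)+(-32/3)·3)/50000 = -1/2500 m
Load 2 — point force P=13 kN at a=2 m (b=L-a=4):
  y_2 = -Pa(L-x)(2Lx-a²-x²)/(6LEI)  [x>a] = -13·2·(6-3)·(2·6·3-2²-3²)/(6·6·50000) = -299/300000 m
Superposition: y = Σ y_i = -419/300000 m ≈ -0.001397 m

y(3) = -419/300000 m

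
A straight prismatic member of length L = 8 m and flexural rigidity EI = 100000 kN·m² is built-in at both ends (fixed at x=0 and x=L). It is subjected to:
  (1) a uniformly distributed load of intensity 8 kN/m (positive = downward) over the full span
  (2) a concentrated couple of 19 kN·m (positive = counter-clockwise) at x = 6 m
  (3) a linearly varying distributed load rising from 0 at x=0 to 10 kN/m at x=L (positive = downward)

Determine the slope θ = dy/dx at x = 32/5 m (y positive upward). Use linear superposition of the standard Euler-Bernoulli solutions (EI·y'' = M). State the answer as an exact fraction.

θ(32/5) = 239/375000 rad

Load 1 — uniform load w=8 kN/m over full span:
  θ_1 = -wx(L-x)(L-2x)/(12EI) = -8·(32/5)·(8-(32/5))·(8-2·(32/5))/(12·100000) = 128/390625 rad
Load 2 — applied couple M₀=19 kN·m at a=6 m (b=L-a=2):
  θ_2 = (R_Ax²/2 - M_Ax - M₀(x-a))/EI  [x>a] with R_A=171/64, M_A=95/16 = ((171/64)·(32/5)²/2 - (95/16)·(32/5) - 19·((32/5)-6))/100000 = 57/625000 rad
Load 3 — triangular load w₀=10 kN/m (0→w₀ over full span):
  θ_3 = -w₀(2x(L-x)(L-2x)(x+2L)+x²(L-x)²)/(120LEI) = -10·(2·(32/5)·(8-(32/5))·(8-2·(32/5))·((32/5)+2·8)+(32/5)²·(8-(32/5))²)/(120·8·100000) = 256/1171875 rad
Superposition: θ = Σ θ_i = 239/375000 rad ≈ 0.000637 rad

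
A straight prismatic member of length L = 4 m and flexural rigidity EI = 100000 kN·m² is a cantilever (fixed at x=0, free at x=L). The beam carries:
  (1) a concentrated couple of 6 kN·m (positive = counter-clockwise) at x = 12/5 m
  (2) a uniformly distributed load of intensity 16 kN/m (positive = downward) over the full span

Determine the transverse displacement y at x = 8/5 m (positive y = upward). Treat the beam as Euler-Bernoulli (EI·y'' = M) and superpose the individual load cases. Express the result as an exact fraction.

Load 1 — applied couple M₀=6 kN·m at a=12/5 m (b=L-a=8/5):
  y_1 = M₀x²/(2EI)  [x≤a] = 6·(8/5)²/(2·100000) = 6/78125 m
Load 2 — uniform load w=16 kN/m over full span:
  y_2 = -wx²(x²-4Lx+6L²)/(24EI) = -16·(8/5)²·((8/5)²-4·4·(8/5)+6·4²)/(24·100000) = -2432/1953125 m
Superposition: y = Σ y_i = -2282/1953125 m ≈ -0.001168 m

y(8/5) = -2282/1953125 m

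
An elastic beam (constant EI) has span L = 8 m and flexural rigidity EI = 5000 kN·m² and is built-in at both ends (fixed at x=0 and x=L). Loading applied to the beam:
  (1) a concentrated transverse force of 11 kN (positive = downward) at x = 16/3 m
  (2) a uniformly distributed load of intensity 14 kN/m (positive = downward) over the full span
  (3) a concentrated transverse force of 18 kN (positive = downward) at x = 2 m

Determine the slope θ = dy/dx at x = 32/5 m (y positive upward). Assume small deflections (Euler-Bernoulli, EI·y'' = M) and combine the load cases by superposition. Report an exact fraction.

Load 1 — point force P=11 kN at a=16/3 m (b=L-a=8/3):
  θ_1 = Pa²(L-x)(2bL-(3b+a)(L-x))/(2L³EI)  [x>a] = 11·(16/3)²·(8-(32/5))·(2·(8/3)·8-(3·(8/3)+(16/3))·(8-(32/5)))/(2·8³·5000) = 176/84375 rad
Load 2 — uniform load w=14 kN/m over full span:
  θ_2 = -wx(L-x)(L-2x)/(12EI) = -14·(32/5)·(8-(32/5))·(8-2·(32/5))/(12·5000) = 896/78125 rad
Load 3 — point force P=18 kN at a=2 m (b=L-a=6):
  θ_3 = Pa²(L-x)(2bL-(3b+a)(L-x))/(2L³EI)  [x>a] = 18·2²·(8-(32/5))·(2·6·8-(3·6+2)·(8-(32/5)))/(2·8³·5000) = 9/6250 rad
Superposition: θ = Σ θ_i = 63259/4218750 rad ≈ 0.014995 rad

θ(32/5) = 63259/4218750 rad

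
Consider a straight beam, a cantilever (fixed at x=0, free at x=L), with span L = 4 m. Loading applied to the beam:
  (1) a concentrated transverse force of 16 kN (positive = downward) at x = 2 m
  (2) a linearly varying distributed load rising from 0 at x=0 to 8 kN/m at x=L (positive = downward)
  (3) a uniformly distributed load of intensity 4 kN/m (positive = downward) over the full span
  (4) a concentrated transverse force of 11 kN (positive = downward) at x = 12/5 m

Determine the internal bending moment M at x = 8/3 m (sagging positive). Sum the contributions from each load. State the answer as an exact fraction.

M(8/3) = -800/81 kN·m

Load 1 — point force P=16 kN at a=2 m (b=L-a=2):
  M_1 = 0  [x>a] = 0 kN·m
Load 2 — triangular load w₀=8 kN/m (0→w₀ over full span):
  M_2 = w₀Lx/2 - w₀L²/3 - w₀x³/(6L) = 8·4·(8/3)/2 - 8·4²/3 - 8·(8/3)³/(6·4) = -512/81 kN·m
Load 3 — uniform load w=4 kN/m over full span:
  M_3 = -w(L-x)²/2 = -4·(4-(8/3))²/2 = -32/9 kN·m
Load 4 — point force P=11 kN at a=12/5 m (b=L-a=8/5):
  M_4 = 0  [x>a] = 0 kN·m
Superposition: M = Σ M_i = -800/81 kN·m ≈ -9.876543 kN·m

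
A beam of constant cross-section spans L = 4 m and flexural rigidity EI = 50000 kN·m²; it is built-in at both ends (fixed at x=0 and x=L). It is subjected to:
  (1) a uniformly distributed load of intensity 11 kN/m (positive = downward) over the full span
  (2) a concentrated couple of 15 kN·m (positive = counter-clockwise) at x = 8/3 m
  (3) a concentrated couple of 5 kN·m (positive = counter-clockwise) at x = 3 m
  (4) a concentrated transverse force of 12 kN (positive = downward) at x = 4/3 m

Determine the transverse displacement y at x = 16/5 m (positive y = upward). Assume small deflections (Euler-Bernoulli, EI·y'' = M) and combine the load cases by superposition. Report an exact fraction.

Load 1 — uniform load w=11 kN/m over full span:
  y_1 = -wx²(L-x)²/(24EI) = -11·(16/5)²·(4-(16/5))²/(24·50000) = -352/5859375 m
Load 2 — applied couple M₀=15 kN·m at a=8/3 m (b=L-a=4/3):
  y_2 = (R_Ax³/6 - M_Ax²/2 - M₀(x-a)²/2)/EI  [x>a] with R_A=5, M_A=5 = (5·(16/5)³/6 - 5·(16/5)²/2 - 15·((16/5)-(8/3))²/2)/50000 = -2/234375 m
Load 3 — applied couple M₀=5 kN·m at a=3 m (b=L-a=1):
  y_3 = (R_Ax³/6 - M_Ax²/2 - M₀(x-a)²/2)/EI  [x>a] with R_A=45/32, M_A=25/16 = ((45/32)·(16/5)³/6 - (25/16)·(16/5)²/2 - 5·((16/5)-3)²/2)/50000 = -21/2500000 m
Load 4 — point force P=12 kN at a=4/3 m (b=L-a=8/3):
  y_4 = -Pa²(L-x)²(3bL-(3b+a)(L-x))/(6L³EI)  [x>a] = -12·(4/3)²·(4-(16/5))²·(3·(8/3)·4-(3·(8/3)+(4/3))·(4-(16/5)))/(6·4³·50000) = -184/10546875 m
Superposition: y = Σ y_i = -159391/1687500000 m ≈ -0.000094 m

y(16/5) = -159391/1687500000 m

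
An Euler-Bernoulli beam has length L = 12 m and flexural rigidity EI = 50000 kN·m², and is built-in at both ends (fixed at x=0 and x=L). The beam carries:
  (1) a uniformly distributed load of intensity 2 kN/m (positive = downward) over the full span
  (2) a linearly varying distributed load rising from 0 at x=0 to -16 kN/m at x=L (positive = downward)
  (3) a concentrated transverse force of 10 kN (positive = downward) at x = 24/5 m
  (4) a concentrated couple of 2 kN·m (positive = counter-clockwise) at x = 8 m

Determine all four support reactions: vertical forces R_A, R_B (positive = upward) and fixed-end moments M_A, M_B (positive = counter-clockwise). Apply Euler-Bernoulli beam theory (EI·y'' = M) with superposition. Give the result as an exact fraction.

Load 1 — uniform load w=2 kN/m over full span:
  R_A = wL/2 = 2·12/2 = 12 kN
  M_A = wL²/12 = 2·12²/12 = 24 kN·m
  R_B = wL/2 = 2·12/2 = 12 kN
  M_B = -wL²/12 = -2·12²/12 = -24 kN·m
Load 2 — triangular load w₀=-16 kN/m (0→w₀ over full span):
  R_A = 3w₀L/20 = 3·(-16)·12/20 = -144/5 kN
  M_A = w₀L²/30 = (-16)·12²/30 = -384/5 kN·m
  R_B = 7w₀L/20 = 7·(-16)·12/20 = -336/5 kN
  M_B = -w₀L²/20 = -(-16)·12²/20 = 576/5 kN·m
Load 3 — point force P=10 kN at a=24/5 m (b=L-a=36/5):
  R_A = Pb²(3a+b)/L³ = 10·(36/5)²·(3·(24/5)+(36/5))/12³ = 162/25 kN
  M_A = Pab²/L² = 10·(24/5)·(36/5)²/12² = 432/25 kN·m
  R_B = Pa²(a+3b)/L³ = 10·(24/5)²·((24/5)+3·(36/5))/12³ = 88/25 kN
  M_B = -Pa²b/L² = -10·(24/5)²·(36/5)/12² = -288/25 kN·m
Load 4 — applied couple M₀=2 kN·m at a=8 m (b=L-a=4):
  R_A = 6M₀ab/L³ = 6·2·8·4/12³ = 2/9 kN
  M_A = M₀b(2a-b)/L² = 2·4·(2·8-4)/12² = 2/3 kN·m
  R_B = -6M₀ab/L³ = -6·2·8·4/12³ = -2/9 kN
  M_B = M₀a(2b-a)/L² = 2·8·(2·4-8)/12² = 0 kN·m
Superposition: R_A = -2272/225 kN, M_A = -2614/75 kN·m, R_B = -11678/225 kN, M_B = 1992/25 kN·m

R_A = -2272/225 kN, M_A = -2614/75 kN·m, R_B = -11678/225 kN, M_B = 1992/25 kN·m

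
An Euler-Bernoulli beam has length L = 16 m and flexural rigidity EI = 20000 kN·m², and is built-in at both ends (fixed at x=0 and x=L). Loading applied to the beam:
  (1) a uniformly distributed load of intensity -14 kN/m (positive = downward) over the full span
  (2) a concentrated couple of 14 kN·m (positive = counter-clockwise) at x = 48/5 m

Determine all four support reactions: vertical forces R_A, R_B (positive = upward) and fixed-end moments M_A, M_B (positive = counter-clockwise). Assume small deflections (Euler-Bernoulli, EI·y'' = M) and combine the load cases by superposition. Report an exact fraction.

R_A = -5537/50 kN, M_A = -22064/75 kN·m, R_B = -5663/50 kN, M_B = 22526/75 kN·m

Load 1 — uniform load w=-14 kN/m over full span:
  R_A = wL/2 = (-14)·16/2 = -112 kN
  M_A = wL²/12 = (-14)·16²/12 = -896/3 kN·m
  R_B = wL/2 = (-14)·16/2 = -112 kN
  M_B = -wL²/12 = -(-14)·16²/12 = 896/3 kN·m
Load 2 — applied couple M₀=14 kN·m at a=48/5 m (b=L-a=32/5):
  R_A = 6M₀ab/L³ = 6·14·(48/5)·(32/5)/16³ = 63/50 kN
  M_A = M₀b(2a-b)/L² = 14·(32/5)·(2·(48/5)-(32/5))/16² = 112/25 kN·m
  R_B = -6M₀ab/L³ = -6·14·(48/5)·(32/5)/16³ = -63/50 kN
  M_B = M₀a(2b-a)/L² = 14·(48/5)·(2·(32/5)-(48/5))/16² = 42/25 kN·m
Superposition: R_A = -5537/50 kN, M_A = -22064/75 kN·m, R_B = -5663/50 kN, M_B = 22526/75 kN·m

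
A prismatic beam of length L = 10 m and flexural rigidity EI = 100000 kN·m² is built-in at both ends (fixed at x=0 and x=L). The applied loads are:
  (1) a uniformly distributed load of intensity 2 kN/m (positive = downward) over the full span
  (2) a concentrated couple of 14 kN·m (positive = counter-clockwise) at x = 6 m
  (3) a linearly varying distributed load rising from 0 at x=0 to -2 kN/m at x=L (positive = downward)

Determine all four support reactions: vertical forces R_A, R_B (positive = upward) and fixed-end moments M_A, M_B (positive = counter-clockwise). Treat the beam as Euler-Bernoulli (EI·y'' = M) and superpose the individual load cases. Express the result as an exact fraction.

R_A = 1127/125 kN, M_A = 362/25 kN·m, R_B = 123/125 kN, M_B = -374/75 kN·m

Load 1 — uniform load w=2 kN/m over full span:
  R_A = wL/2 = 2·10/2 = 10 kN
  M_A = wL²/12 = 2·10²/12 = 50/3 kN·m
  R_B = wL/2 = 2·10/2 = 10 kN
  M_B = -wL²/12 = -2·10²/12 = -50/3 kN·m
Load 2 — applied couple M₀=14 kN·m at a=6 m (b=L-a=4):
  R_A = 6M₀ab/L³ = 6·14·6·4/10³ = 252/125 kN
  M_A = M₀b(2a-b)/L² = 14·4·(2·6-4)/10² = 112/25 kN·m
  R_B = -6M₀ab/L³ = -6·14·6·4/10³ = -252/125 kN
  M_B = M₀a(2b-a)/L² = 14·6·(2·4-6)/10² = 42/25 kN·m
Load 3 — triangular load w₀=-2 kN/m (0→w₀ over full span):
  R_A = 3w₀L/20 = 3·(-2)·10/20 = -3 kN
  M_A = w₀L²/30 = (-2)·10²/30 = -20/3 kN·m
  R_B = 7w₀L/20 = 7·(-2)·10/20 = -7 kN
  M_B = -w₀L²/20 = -(-2)·10²/20 = 10 kN·m
Superposition: R_A = 1127/125 kN, M_A = 362/25 kN·m, R_B = 123/125 kN, M_B = -374/75 kN·m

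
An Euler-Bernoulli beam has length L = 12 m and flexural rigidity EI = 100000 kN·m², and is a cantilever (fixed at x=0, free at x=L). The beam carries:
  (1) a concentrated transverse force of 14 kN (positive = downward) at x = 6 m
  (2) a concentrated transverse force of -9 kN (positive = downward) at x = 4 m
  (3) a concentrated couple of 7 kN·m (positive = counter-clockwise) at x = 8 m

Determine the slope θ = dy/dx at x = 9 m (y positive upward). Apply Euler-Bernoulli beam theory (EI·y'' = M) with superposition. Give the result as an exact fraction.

Load 1 — point force P=14 kN at a=6 m (b=L-a=6):
  θ_1 = -Pa²/(2EI)  [x>a] = -14·6²/(2·100000) = -63/25000 rad
Load 2 — point force P=-9 kN at a=4 m (b=L-a=8):
  θ_2 = -Pa²/(2EI)  [x>a] = -(-9)·4²/(2·100000) = 9/12500 rad
Load 3 — applied couple M₀=7 kN·m at a=8 m (b=L-a=4):
  θ_3 = M₀a/EI  [x>a] = 7·8/100000 = 7/12500 rad
Superposition: θ = Σ θ_i = -31/25000 rad ≈ -0.001240 rad

θ(9) = -31/25000 rad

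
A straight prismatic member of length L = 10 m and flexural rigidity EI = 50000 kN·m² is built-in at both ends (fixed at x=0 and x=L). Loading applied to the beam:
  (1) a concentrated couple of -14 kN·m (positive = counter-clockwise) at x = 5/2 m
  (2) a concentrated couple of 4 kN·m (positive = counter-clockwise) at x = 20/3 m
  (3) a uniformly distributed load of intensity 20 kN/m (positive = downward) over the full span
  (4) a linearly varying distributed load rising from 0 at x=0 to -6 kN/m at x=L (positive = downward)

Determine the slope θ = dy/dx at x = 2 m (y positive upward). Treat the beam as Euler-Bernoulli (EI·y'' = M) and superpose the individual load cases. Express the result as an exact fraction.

Load 1 — applied couple M₀=-14 kN·m at a=5/2 m (b=L-a=15/2):
  θ_1 = (R_Ax²/2 - M_Ax)/EI  [x≤a] with R_A=-63/40, M_A=21/8 = ((-63/40)·2²/2 - (21/8)·2)/50000 = -21/125000 rad
Load 2 — applied couple M₀=4 kN·m at a=20/3 m (b=L-a=10/3):
  θ_2 = (R_Ax²/2 - M_Ax)/EI  [x≤a] with R_A=8/15, M_A=4/3 = ((8/15)·2²/2 - (4/3)·2)/50000 = -1/31250 rad
Load 3 — uniform load w=20 kN/m over full span:
  θ_3 = -wx(L-x)(L-2x)/(12EI) = -20·2·(10-2)·(10-2·2)/(12·50000) = -2/625 rad
Load 4 — triangular load w₀=-6 kN/m (0→w₀ over full span):
  θ_4 = -w₀(2x(L-x)(L-2x)(x+2L)+x²(L-x)²)/(120LEI) = -(-6)·(2·2·(10-2)·(10-2·2)·(2+2·10)+2²·(10-2)²)/(120·10·50000) = 7/15625 rad
Superposition: θ = Σ θ_i = -369/125000 rad ≈ -0.002952 rad

θ(2) = -369/125000 rad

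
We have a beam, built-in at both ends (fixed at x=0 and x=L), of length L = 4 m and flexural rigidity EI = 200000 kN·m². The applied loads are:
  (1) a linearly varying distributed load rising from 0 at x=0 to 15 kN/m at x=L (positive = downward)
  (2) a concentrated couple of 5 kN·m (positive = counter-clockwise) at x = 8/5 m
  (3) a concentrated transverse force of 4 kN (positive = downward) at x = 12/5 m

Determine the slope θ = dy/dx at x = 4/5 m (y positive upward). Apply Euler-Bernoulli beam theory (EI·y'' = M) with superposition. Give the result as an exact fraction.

θ(4/5) = -3333/156250000 rad

Load 1 — triangular load w₀=15 kN/m (0→w₀ over full span):
  θ_1 = -w₀(2x(L-x)(L-2x)(x+2L)+x²(L-x)²)/(120LEI) = -15·(2·(4/5)·(4-(4/5))·(4-2·(4/5))·((4/5)+2·4)+(4/5)²·(4-(4/5))²)/(120·4·200000) = -7/390625 rad
Load 2 — applied couple M₀=5 kN·m at a=8/5 m (b=L-a=12/5):
  θ_2 = (R_Ax²/2 - M_Ax)/EI  [x≤a] with R_A=9/5, M_A=3/5 = ((9/5)·(4/5)²/2 - (3/5)·(4/5))/200000 = 3/6250000 rad
Load 3 — point force P=4 kN at a=12/5 m (b=L-a=8/5):
  θ_3 = -Pb²x(2aL-(3a+b)x)/(2L³EI)  [x≤a] = -4·(8/5)²·(4/5)·(2·(12/5)·4-(3·(12/5)+(8/5))·(4/5))/(2·4³·200000) = -38/9765625 rad
Superposition: θ = Σ θ_i = -3333/156250000 rad ≈ -0.000021 rad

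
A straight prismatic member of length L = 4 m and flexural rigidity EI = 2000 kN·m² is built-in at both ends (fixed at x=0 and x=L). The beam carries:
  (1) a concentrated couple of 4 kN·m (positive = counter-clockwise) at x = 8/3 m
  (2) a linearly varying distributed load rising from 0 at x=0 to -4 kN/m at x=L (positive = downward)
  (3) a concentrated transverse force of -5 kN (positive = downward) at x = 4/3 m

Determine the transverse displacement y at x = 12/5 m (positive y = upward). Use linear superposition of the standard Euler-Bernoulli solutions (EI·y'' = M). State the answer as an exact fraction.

y(12/5) = 120338/158203125 m

Load 1 — applied couple M₀=4 kN·m at a=8/3 m (b=L-a=4/3):
  y_1 = (R_Ax³/6 - M_Ax²/2)/EI  [x≤a] with R_A=4/3, M_A=4/3 = ((4/3)·(12/5)³/6 - (4/3)·(12/5)²/2)/2000 = -6/15625 m
Load 2 — triangular load w₀=-4 kN/m (0→w₀ over full span):
  y_2 = -w₀x²(L-x)²(x+2L)/(120LEI) = -(-4)·(12/5)²·(4-(12/5))²·((12/5)+2·4)/(120·4·2000) = 1248/1953125 m
Load 3 — point force P=-5 kN at a=4/3 m (b=L-a=8/3):
  y_3 = -Pa²(L-x)²(3bL-(3b+a)(L-x))/(6L³EI)  [x>a] = -(-5)·(4/3)²·(4-(12/5))²·(3·(8/3)·4-(3·(8/3)+(4/3))·(4-(12/5)))/(6·4³·2000) = 128/253125 m
Superposition: y = Σ y_i = 120338/158203125 m ≈ 0.000761 m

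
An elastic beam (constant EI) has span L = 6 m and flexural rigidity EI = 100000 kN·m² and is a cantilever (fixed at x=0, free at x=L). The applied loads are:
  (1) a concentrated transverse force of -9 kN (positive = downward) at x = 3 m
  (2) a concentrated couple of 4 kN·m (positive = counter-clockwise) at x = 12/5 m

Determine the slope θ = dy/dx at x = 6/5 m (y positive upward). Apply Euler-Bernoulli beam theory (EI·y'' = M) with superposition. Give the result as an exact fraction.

Load 1 — point force P=-9 kN at a=3 m (b=L-a=3):
  θ_1 = -Px(2a-x)/(2EI)  [x≤a] = -(-9)·(6/5)·(2·3-(6/5))/(2·100000) = 81/312500 rad
Load 2 — applied couple M₀=4 kN·m at a=12/5 m (b=L-a=18/5):
  θ_2 = M₀x/EI  [x≤a] = 4·(6/5)/100000 = 3/62500 rad
Superposition: θ = Σ θ_i = 24/78125 rad ≈ 0.000307 rad

θ(6/5) = 24/78125 rad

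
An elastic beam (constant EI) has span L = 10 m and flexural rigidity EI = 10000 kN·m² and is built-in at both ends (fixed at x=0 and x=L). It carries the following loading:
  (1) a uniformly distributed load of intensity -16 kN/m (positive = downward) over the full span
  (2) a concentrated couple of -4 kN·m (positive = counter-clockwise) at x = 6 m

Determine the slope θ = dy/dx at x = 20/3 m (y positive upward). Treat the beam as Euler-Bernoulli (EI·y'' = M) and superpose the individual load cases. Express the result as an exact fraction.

Load 1 — uniform load w=-16 kN/m over full span:
  θ_1 = -wx(L-x)(L-2x)/(12EI) = -(-16)·(20/3)·(10-(20/3))·(10-2·(20/3))/(12·10000) = -4/405 rad
Load 2 — applied couple M₀=-4 kN·m at a=6 m (b=L-a=4):
  θ_2 = (R_Ax²/2 - M_Ax - M₀(x-a))/EI  [x>a] with R_A=-72/125, M_A=-32/25 = ((-72/125)·(20/3)²/2 - (-32/25)·(20/3) - (-4)·((20/3)-6))/10000 = -1/6250 rad
Superposition: θ = Σ θ_i = -5081/506250 rad ≈ -0.010037 rad

θ(20/3) = -5081/506250 rad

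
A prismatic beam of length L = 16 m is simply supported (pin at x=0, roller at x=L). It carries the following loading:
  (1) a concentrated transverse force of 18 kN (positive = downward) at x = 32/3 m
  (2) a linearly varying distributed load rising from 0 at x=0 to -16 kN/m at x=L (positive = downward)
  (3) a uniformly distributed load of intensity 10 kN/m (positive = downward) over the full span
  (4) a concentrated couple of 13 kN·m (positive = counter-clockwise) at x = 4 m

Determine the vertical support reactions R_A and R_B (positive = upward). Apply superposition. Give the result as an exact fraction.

Load 1 — point force P=18 kN at a=32/3 m (b=L-a=16/3):
  R_A = Pb/L = 18·(16/3)/16 = 6 kN
  R_B = Pa/L = 18·(32/3)/16 = 12 kN
Load 2 — triangular load w₀=-16 kN/m (0→w₀ over full span):
  R_A = w₀L/6 = (-16)·16/6 = -128/3 kN
  R_B = w₀L/3 = (-16)·16/3 = -256/3 kN
Load 3 — uniform load w=10 kN/m over full span:
  R_A = wL/2 = 10·16/2 = 80 kN
  R_B = wL/2 = 10·16/2 = 80 kN
Load 4 — applied couple M₀=13 kN·m at a=4 m (b=L-a=12):
  R_A = M₀/L = 13/16 kN
  R_B = -M₀/L = -13/16 kN
Superposition: R_A = 2119/48 kN, R_B = 281/48 kN

R_A = 2119/48 kN, R_B = 281/48 kN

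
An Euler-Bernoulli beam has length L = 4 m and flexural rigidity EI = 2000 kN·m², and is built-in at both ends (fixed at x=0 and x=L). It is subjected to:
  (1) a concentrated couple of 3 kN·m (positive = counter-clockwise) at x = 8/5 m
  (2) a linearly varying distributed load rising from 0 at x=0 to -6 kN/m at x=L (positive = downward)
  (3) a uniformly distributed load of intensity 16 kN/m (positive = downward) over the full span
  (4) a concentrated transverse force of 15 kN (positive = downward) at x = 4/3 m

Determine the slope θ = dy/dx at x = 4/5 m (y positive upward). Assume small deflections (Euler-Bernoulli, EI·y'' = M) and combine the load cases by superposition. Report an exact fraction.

Load 1 — applied couple M₀=3 kN·m at a=8/5 m (b=L-a=12/5):
  θ_1 = (R_Ax²/2 - M_Ax)/EI  [x≤a] with R_A=27/25, M_A=9/25 = ((27/25)·(4/5)²/2 - (9/25)·(4/5))/2000 = 9/312500 rad
Load 2 — triangular load w₀=-6 kN/m (0→w₀ over full span):
  θ_2 = -w₀(2x(L-x)(L-2x)(x+2L)+x²(L-x)²)/(120LEI) = -(-6)·(2·(4/5)·(4-(4/5))·(4-2·(4/5))·((4/5)+2·4)+(4/5)²·(4-(4/5))²)/(120·4·2000) = 56/78125 rad
Load 3 — uniform load w=16 kN/m over full span:
  θ_3 = -wx(L-x)(L-2x)/(12EI) = -16·(4/5)·(4-(4/5))·(4-2·(4/5))/(12·2000) = -64/15625 rad
Load 4 — point force P=15 kN at a=4/3 m (b=L-a=8/3):
  θ_4 = -Pb²x(2aL-(3a+b)x)/(2L³EI)  [x≤a] = -15·(8/3)²·(4/5)·(2·(4/3)·4-(3·(4/3)+(8/3))·(4/5))/(2·4³·2000) = -2/1125 rad
Superposition: θ = Σ θ_i = -14423/2812500 rad ≈ -0.005128 rad

θ(4/5) = -14423/2812500 rad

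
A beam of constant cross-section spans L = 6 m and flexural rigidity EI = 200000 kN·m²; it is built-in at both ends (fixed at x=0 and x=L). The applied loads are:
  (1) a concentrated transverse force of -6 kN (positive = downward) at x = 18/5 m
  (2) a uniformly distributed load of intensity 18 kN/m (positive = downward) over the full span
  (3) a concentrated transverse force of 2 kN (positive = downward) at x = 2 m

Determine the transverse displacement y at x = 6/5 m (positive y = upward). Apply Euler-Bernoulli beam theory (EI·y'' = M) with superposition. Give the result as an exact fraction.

y(6/5) = -17473/146484375 m

Load 1 — point force P=-6 kN at a=18/5 m (b=L-a=12/5):
  y_1 = -Pb²x²(3aL-(3a+b)x)/(6L³EI)  [x≤a] = -(-6)·(12/5)²·(6/5)²·(3·(18/5)·6-(3·(18/5)+(12/5))·(6/5))/(6·6³·200000) = 459/48828125 m
Load 2 — uniform load w=18 kN/m over full span:
  y_2 = -wx²(L-x)²/(24EI) = -18·(6/5)²·(6-(6/5))²/(24·200000) = -243/1953125 m
Load 3 — point force P=2 kN at a=2 m (b=L-a=4):
  y_3 = -Pb²x²(3aL-(3a+b)x)/(6L³EI)  [x≤a] = -2·4²·(6/5)²·(3·2·6-(3·2+4)·(6/5))/(6·6³·200000) = -1/234375 m
Superposition: y = Σ y_i = -17473/146484375 m ≈ -0.000119 m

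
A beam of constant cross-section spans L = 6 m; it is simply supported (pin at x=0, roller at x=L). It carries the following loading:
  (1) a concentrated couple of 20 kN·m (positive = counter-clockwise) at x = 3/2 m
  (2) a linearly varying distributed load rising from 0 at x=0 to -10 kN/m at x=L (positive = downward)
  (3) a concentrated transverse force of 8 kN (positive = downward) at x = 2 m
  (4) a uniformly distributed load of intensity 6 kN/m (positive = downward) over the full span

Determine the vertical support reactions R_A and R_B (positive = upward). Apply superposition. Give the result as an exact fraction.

R_A = 50/3 kN, R_B = -8/3 kN

Load 1 — applied couple M₀=20 kN·m at a=3/2 m (b=L-a=9/2):
  R_A = M₀/L = 20/6 = 10/3 kN
  R_B = -M₀/L = -20/6 = -10/3 kN
Load 2 — triangular load w₀=-10 kN/m (0→w₀ over full span):
  R_A = w₀L/6 = (-10)·6/6 = -10 kN
  R_B = w₀L/3 = (-10)·6/3 = -20 kN
Load 3 — point force P=8 kN at a=2 m (b=L-a=4):
  R_A = Pb/L = 8·4/6 = 16/3 kN
  R_B = Pa/L = 8·2/6 = 8/3 kN
Load 4 — uniform load w=6 kN/m over full span:
  R_A = wL/2 = 6·6/2 = 18 kN
  R_B = wL/2 = 6·6/2 = 18 kN
Superposition: R_A = 50/3 kN, R_B = -8/3 kN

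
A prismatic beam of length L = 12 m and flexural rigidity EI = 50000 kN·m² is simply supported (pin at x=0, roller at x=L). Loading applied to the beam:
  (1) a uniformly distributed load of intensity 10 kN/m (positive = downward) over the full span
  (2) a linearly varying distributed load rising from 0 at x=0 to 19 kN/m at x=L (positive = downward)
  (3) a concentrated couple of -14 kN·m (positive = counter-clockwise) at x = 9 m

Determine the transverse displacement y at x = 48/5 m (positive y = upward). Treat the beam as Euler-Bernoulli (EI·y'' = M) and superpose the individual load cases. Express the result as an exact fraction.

y(48/5) = -49310109/781250000 m

Load 1 — uniform load w=10 kN/m over full span:
  y_1 = -wx(L³-2Lx²+x³)/(24EI) = -10·(48/5)·(12³-2·12·(48/5)²+(48/5)³)/(24·50000) = -12528/390625 m
Load 2 — triangular load w₀=19 kN/m (0→w₀ over full span):
  y_2 = -w₀x(7L⁴-10L²x²+3x⁴)/(360LEI) = -19·(48/5)·(7·12⁴-10·12²·(48/5)²+3·(48/5)⁴)/(360·12·50000) = -1563624/48828125 m
Load 3 — applied couple M₀=-14 kN·m at a=9 m (b=L-a=3):
  y_3 = (M₀x³/(6L)-M₀(x-a)²/2+C₁x)/EI  [x>a] with C₁=M₀(3b²-L²)/(6L)=91/4 = ((-14)·(48/5)³/(6·12)-(-14)·((48/5)-9)²/2+(91/4)·(48/5))/50000 = 6111/6250000 m
Superposition: y = Σ y_i = -49310109/781250000 m ≈ -0.063117 m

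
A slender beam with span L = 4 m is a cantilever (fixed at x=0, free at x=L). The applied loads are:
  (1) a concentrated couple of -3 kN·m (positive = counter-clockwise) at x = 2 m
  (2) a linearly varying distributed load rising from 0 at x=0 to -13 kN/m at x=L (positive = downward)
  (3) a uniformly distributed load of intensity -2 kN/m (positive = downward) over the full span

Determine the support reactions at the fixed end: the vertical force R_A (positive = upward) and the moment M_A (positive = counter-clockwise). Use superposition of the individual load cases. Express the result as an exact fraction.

R_A = -34 kN, M_A = -247/3 kN·m

Load 1 — applied couple M₀=-3 kN·m at a=2 m (b=L-a=2):
  R_A = 0 kN
  M_A = -M₀ = -(-3) = 3 kN·m
Load 2 — triangular load w₀=-13 kN/m (0→w₀ over full span):
  R_A = w₀L/2 = (-13)·4/2 = -26 kN
  M_A = w₀L²/3 = (-13)·4²/3 = -208/3 kN·m
Load 3 — uniform load w=-2 kN/m over full span:
  R_A = wL = (-2)·4 = -8 kN
  M_A = wL²/2 = (-2)·4²/2 = -16 kN·m
Superposition: R_A = -34 kN, M_A = -247/3 kN·m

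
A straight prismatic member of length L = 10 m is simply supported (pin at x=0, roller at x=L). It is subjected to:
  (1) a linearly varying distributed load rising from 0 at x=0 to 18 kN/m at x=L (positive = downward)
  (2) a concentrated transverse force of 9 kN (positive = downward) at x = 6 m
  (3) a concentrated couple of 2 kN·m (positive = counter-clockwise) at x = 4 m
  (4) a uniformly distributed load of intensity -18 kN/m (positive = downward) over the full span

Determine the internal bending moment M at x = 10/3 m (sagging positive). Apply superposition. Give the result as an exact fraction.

M(10/3) = -886/9 kN·m

Load 1 — triangular load w₀=18 kN/m (0→w₀ over full span):
  M_1 = w₀Lx/6 - w₀x³/(6L) = 18·10·(10/3)/6 - 18·(10/3)³/(6·10) = 800/9 kN·m
Load 2 — point force P=9 kN at a=6 m (b=L-a=4):
  M_2 = Pbx/L  [x≤a] = 9·4·(10/3)/10 = 12 kN·m
Load 3 — applied couple M₀=2 kN·m at a=4 m (b=L-a=6):
  M_3 = M₀x/L  [x≤a] = 2·(10/3)/10 = 2/3 kN·m
Load 4 — uniform load w=-18 kN/m over full span:
  M_4 = wx(L-x)/2 = (-18)·(10/3)·(10-(10/3))/2 = -200 kN·m
Superposition: M = Σ M_i = -886/9 kN·m ≈ -98.444444 kN·m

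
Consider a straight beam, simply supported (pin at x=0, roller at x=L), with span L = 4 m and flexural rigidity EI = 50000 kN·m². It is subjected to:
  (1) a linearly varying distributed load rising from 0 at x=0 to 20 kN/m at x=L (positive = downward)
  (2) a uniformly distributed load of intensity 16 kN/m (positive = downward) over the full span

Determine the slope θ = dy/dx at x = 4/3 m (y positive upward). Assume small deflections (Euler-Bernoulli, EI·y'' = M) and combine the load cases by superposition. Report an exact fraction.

θ(4/3) = -104/151875 rad

Load 1 — triangular load w₀=20 kN/m (0→w₀ over full span):
  θ_1 = -w₀(7L⁴-30L²x²+15x⁴)/(360LEI) = -20·(7·4⁴-30·4²·(4/3)²+15·(4/3)⁴)/(360·4·50000) = -208/759375 rad
Load 2 — uniform load w=16 kN/m over full span:
  θ_2 = -w(L³-6Lx²+4x³)/(24EI) = -16·(4³-6·4·(4/3)²+4·(4/3)³)/(24·50000) = -104/253125 rad
Superposition: θ = Σ θ_i = -104/151875 rad ≈ -0.000685 rad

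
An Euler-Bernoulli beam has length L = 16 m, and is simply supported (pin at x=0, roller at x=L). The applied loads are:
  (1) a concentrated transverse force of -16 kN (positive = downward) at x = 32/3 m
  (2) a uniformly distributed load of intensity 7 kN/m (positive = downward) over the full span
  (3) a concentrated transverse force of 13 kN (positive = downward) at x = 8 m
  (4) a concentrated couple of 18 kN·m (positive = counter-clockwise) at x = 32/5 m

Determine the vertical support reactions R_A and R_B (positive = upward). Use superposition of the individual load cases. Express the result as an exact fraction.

Load 1 — point force P=-16 kN at a=32/3 m (b=L-a=16/3):
  R_A = Pb/L = (-16)·(16/3)/16 = -16/3 kN
  R_B = Pa/L = (-16)·(32/3)/16 = -32/3 kN
Load 2 — uniform load w=7 kN/m over full span:
  R_A = wL/2 = 7·16/2 = 56 kN
  R_B = wL/2 = 7·16/2 = 56 kN
Load 3 — point force P=13 kN at a=8 m (b=L-a=8):
  R_A = Pb/L = 13·8/16 = 13/2 kN
  R_B = Pa/L = 13·8/16 = 13/2 kN
Load 4 — applied couple M₀=18 kN·m at a=32/5 m (b=L-a=48/5):
  R_A = M₀/L = 18/16 = 9/8 kN
  R_B = -M₀/L = -18/16 = -9/8 kN
Superposition: R_A = 1399/24 kN, R_B = 1217/24 kN

R_A = 1399/24 kN, R_B = 1217/24 kN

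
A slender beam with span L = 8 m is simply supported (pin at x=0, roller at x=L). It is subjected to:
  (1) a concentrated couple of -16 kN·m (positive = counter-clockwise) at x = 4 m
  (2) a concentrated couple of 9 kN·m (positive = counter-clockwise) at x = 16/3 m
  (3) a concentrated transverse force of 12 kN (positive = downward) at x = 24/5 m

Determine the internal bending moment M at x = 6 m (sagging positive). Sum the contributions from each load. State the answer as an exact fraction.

Load 1 — applied couple M₀=-16 kN·m at a=4 m (b=L-a=4):
  M_1 = M₀x/L - M₀  [x>a] = (-16)·6/8 - (-16) = 4 kN·m
Load 2 — applied couple M₀=9 kN·m at a=16/3 m (b=L-a=8/3):
  M_2 = M₀x/L - M₀  [x>a] = 9·6/8 - 9 = -9/4 kN·m
Load 3 — point force P=12 kN at a=24/5 m (b=L-a=16/5):
  M_3 = Pa(L-x)/L  [x>a] = 12·(24/5)·(8-6)/8 = 72/5 kN·m
Superposition: M = Σ M_i = 323/20 kN·m ≈ 16.150000 kN·m

M(6) = 323/20 kN·m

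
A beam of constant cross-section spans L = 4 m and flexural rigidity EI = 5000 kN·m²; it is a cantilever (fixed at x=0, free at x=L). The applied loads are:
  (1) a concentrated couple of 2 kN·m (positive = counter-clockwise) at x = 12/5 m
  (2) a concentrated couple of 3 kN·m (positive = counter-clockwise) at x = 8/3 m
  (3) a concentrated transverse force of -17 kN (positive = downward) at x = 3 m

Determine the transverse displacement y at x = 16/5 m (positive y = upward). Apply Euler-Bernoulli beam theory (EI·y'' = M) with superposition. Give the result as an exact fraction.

Load 1 — applied couple M₀=2 kN·m at a=12/5 m (b=L-a=8/5):
  y_1 = M₀a(2x-a)/(2EI)  [x>a] = 2·(12/5)·(2·(16/5)-(12/5))/(2·5000) = 6/3125 m
Load 2 — applied couple M₀=3 kN·m at a=8/3 m (b=L-a=4/3):
  y_2 = M₀a(2x-a)/(2EI)  [x>a] = 3·(8/3)·(2·(16/5)-(8/3))/(2·5000) = 28/9375 m
Load 3 — point force P=-17 kN at a=3 m (b=L-a=1):
  y_3 = -Pa²(3x-a)/(6EI)  [x>a] = -(-17)·3²·(3·(16/5)-3)/(6·5000) = 1683/50000 m
Superposition: y = Σ y_i = 1157/30000 m ≈ 0.038567 m

y(16/5) = 1157/30000 m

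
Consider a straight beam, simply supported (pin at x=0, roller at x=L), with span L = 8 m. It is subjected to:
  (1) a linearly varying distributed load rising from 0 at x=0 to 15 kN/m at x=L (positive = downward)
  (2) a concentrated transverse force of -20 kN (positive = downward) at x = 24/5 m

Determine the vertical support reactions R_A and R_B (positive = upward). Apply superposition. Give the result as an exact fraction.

Load 1 — triangular load w₀=15 kN/m (0→w₀ over full span):
  R_A = w₀L/6 = 15·8/6 = 20 kN
  R_B = w₀L/3 = 15·8/3 = 40 kN
Load 2 — point force P=-20 kN at a=24/5 m (b=L-a=16/5):
  R_A = Pb/L = (-20)·(16/5)/8 = -8 kN
  R_B = Pa/L = (-20)·(24/5)/8 = -12 kN
Superposition: R_A = 12 kN, R_B = 28 kN

R_A = 12 kN, R_B = 28 kN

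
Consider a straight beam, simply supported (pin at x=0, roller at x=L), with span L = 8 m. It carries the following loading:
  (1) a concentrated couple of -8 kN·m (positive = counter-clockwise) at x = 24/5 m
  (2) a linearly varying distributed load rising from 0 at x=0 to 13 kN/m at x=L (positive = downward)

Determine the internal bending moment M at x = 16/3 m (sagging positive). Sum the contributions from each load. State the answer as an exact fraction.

Load 1 — applied couple M₀=-8 kN·m at a=24/5 m (b=L-a=16/5):
  M_1 = M₀x/L - M₀  [x>a] = (-8)·(16/3)/8 - (-8) = 8/3 kN·m
Load 2 — triangular load w₀=13 kN/m (0→w₀ over full span):
  M_2 = w₀Lx/6 - w₀x³/(6L) = 13·8·(16/3)/6 - 13·(16/3)³/(6·8) = 4160/81 kN·m
Superposition: M = Σ M_i = 4376/81 kN·m ≈ 54.024691 kN·m

M(16/3) = 4376/81 kN·m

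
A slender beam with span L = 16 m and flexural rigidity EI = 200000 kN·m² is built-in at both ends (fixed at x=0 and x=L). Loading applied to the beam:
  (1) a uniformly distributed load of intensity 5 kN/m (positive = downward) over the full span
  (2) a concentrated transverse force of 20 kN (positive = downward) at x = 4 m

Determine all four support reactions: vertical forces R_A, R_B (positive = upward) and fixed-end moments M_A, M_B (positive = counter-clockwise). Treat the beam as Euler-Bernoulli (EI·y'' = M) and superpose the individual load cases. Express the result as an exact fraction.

R_A = 455/8 kN, M_A = 455/3 kN·m, R_B = 345/8 kN, M_B = -365/3 kN·m

Load 1 — uniform load w=5 kN/m over full span:
  R_A = wL/2 = 5·16/2 = 40 kN
  M_A = wL²/12 = 5·16²/12 = 320/3 kN·m
  R_B = wL/2 = 5·16/2 = 40 kN
  M_B = -wL²/12 = -5·16²/12 = -320/3 kN·m
Load 2 — point force P=20 kN at a=4 m (b=L-a=12):
  R_A = Pb²(3a+b)/L³ = 20·12²·(3·4+12)/16³ = 135/8 kN
  M_A = Pab²/L² = 20·4·12²/16² = 45 kN·m
  R_B = Pa²(a+3b)/L³ = 20·4²·(4+3·12)/16³ = 25/8 kN
  M_B = -Pa²b/L² = -20·4²·12/16² = -15 kN·m
Superposition: R_A = 455/8 kN, M_A = 455/3 kN·m, R_B = 345/8 kN, M_B = -365/3 kN·m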